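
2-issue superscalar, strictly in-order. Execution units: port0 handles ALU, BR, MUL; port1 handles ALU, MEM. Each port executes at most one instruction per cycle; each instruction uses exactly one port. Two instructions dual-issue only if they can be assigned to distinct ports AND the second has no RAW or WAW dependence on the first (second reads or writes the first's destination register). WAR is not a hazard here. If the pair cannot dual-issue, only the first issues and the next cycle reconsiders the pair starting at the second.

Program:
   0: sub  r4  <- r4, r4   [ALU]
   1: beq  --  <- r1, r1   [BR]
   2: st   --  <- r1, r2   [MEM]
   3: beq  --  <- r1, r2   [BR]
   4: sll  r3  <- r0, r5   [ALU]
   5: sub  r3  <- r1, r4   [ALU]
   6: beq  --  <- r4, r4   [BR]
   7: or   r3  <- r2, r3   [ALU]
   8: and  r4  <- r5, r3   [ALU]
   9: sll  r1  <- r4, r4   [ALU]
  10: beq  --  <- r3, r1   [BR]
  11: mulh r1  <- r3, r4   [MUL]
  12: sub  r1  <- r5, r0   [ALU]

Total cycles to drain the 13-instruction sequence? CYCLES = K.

CYCLES = 10

[0] i0+i1  sub.ALU+beq.BR  -- pair
[1] i2+i3  st.MEM+beq.BR  -- pair
[2] i4  sll.ALU  -- WAW r3
[3] i5+i6  sub.ALU+beq.BR  -- pair
[4] i7  or.ALU  -- RAW r3
[5] i8  and.ALU  -- RAW r4
[6] i9  sll.ALU  -- RAW r1
[7] i10  beq.BR  -- no-port BR/MUL
[8] i11  mulh.MUL  -- WAW r1
[9] i12  sub.ALU  -- tail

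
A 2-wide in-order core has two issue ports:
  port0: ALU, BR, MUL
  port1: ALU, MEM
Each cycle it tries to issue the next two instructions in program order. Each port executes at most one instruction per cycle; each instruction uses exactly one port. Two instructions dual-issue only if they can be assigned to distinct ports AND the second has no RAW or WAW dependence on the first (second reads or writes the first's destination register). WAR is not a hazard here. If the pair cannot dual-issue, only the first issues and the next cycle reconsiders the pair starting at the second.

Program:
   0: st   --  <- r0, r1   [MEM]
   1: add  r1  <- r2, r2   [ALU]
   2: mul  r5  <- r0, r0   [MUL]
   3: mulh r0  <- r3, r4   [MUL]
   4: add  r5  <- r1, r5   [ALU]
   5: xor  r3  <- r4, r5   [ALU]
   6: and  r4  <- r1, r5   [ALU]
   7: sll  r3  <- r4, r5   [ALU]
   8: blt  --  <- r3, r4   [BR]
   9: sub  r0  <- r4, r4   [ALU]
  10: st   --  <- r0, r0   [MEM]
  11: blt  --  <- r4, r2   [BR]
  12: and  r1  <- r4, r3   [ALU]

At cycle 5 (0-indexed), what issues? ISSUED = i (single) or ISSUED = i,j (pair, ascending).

ISSUED = 8,9

c0: i0,i1 st.MEM+add.ALU  2-wide
c1: i2 mul.MUL  no-port MUL/MUL
c2: i3,i4 mulh.MUL+add.ALU  2-wide
c3: i5,i6 xor.ALU+and.ALU  2-wide
c4: i7 sll.ALU  RAW r3
c5: i8,i9 blt.BR+sub.ALU  2-wide
c6: i10,i11 st.MEM+blt.BR  2-wide
c7: i12 and.ALU  tail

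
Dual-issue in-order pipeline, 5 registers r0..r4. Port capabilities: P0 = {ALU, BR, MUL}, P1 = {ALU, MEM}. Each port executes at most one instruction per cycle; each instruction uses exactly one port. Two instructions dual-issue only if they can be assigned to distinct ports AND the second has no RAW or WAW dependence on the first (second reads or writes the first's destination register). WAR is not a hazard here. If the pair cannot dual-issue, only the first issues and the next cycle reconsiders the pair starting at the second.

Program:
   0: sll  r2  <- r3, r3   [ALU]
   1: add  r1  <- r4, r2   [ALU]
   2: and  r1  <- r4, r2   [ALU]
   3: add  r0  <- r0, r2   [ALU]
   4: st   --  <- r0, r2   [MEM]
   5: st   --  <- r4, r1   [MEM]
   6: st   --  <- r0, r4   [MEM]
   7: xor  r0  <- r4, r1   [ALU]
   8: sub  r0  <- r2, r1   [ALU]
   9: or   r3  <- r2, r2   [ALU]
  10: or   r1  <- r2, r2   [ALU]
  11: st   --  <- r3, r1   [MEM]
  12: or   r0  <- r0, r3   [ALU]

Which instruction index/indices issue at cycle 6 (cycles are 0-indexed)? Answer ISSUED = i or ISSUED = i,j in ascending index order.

ISSUED = 8,9

c0: i0 sll  RAW r2
c1: i1 add  WAW r1
c2: i2/i3 and+add  pair
c3: i4 st  no-port MEM/MEM
c4: i5 st  no-port MEM/MEM
c5: i6/i7 st+xor  pair
c6: i8/i9 sub+or  pair
c7: i10 or  RAW r1
c8: i11/i12 st+or  pair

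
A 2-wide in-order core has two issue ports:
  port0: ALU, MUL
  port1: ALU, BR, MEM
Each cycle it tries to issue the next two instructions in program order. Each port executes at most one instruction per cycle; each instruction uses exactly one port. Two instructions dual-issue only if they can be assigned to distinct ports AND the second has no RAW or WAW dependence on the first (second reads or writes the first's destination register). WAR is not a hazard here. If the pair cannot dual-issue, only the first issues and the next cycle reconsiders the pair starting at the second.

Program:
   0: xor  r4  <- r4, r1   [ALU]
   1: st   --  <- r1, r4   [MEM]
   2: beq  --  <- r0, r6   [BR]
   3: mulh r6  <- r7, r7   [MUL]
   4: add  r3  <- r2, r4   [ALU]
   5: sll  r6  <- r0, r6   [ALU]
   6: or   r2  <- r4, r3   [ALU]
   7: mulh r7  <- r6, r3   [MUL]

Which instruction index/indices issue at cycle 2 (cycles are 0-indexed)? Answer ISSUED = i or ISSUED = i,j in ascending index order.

t=0 i0:xor ; RAW r4
t=1 i1:st ; no-port MEM/BR
t=2 i2/i3:beq+mulh ; dual
t=3 i4/i5:add+sll ; dual
t=4 i6/i7:or+mulh ; dual

ISSUED = 2,3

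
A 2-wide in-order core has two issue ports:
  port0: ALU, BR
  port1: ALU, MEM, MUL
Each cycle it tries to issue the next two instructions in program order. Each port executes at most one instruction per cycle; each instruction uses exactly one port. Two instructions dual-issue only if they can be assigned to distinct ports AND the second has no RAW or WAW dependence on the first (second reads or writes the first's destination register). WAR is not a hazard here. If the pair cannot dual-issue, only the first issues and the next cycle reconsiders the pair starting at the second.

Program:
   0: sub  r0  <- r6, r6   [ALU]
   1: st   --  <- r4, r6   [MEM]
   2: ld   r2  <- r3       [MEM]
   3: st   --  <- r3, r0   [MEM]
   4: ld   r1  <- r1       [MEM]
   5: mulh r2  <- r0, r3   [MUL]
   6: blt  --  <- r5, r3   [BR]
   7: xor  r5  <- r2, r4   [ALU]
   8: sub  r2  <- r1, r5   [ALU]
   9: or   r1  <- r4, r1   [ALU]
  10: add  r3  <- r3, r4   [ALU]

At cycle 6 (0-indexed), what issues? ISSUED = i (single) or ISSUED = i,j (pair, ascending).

  cy0 -> i0+i1 (sub;st) pair
  cy1 -> i2 (ld) no-port MEM/MEM
  cy2 -> i3 (st) no-port MEM/MEM
  cy3 -> i4 (ld) no-port MEM/MUL
  cy4 -> i5+i6 (mulh;blt) pair
  cy5 -> i7 (xor) RAW r5
  cy6 -> i8+i9 (sub;or) pair
  cy7 -> i10 (add) tail

ISSUED = 8,9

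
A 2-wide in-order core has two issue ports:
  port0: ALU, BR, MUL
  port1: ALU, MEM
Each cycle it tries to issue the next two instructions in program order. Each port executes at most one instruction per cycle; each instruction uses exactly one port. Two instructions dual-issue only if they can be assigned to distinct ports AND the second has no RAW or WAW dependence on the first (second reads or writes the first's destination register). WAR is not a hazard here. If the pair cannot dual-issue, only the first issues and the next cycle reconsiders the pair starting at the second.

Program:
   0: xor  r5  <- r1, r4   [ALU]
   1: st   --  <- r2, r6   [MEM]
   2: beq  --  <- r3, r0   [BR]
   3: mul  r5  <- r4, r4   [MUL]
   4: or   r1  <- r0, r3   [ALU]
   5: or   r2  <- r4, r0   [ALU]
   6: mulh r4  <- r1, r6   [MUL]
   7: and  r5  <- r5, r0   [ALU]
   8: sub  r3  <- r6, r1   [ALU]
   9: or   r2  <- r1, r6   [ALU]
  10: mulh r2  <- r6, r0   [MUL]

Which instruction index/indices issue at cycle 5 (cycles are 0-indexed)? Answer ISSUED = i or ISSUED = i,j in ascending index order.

ISSUED = 9

0. xor.ALU st.MEM @i0,i1  | dual
1. beq.BR @i2  | no-port BR/MUL
2. mul.MUL or.ALU @i3,i4  | dual
3. or.ALU mulh.MUL @i5,i6  | dual
4. and.ALU sub.ALU @i7,i8  | dual
5. or.ALU @i9  | WAW r2
6. mulh.MUL @i10  | tail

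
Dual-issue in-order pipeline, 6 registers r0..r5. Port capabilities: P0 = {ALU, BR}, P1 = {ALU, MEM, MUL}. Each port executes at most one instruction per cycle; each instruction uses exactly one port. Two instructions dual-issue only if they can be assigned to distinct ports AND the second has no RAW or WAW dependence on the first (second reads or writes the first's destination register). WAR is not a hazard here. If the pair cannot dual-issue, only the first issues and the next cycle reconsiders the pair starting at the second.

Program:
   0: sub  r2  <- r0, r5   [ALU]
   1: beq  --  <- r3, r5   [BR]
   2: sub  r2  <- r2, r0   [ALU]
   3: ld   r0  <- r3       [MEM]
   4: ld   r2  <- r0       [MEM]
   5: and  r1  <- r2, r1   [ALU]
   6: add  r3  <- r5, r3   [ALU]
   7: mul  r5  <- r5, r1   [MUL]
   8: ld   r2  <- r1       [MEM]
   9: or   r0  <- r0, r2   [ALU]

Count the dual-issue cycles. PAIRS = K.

[0] i0/i1  sub/beq  -- 2-wide
[1] i2/i3  sub/ld  -- 2-wide
[2] i4  ld  -- RAW r2
[3] i5/i6  and/add  -- 2-wide
[4] i7  mul  -- no-port MUL/MEM
[5] i8  ld  -- RAW r2
[6] i9  or  -- tail

PAIRS = 3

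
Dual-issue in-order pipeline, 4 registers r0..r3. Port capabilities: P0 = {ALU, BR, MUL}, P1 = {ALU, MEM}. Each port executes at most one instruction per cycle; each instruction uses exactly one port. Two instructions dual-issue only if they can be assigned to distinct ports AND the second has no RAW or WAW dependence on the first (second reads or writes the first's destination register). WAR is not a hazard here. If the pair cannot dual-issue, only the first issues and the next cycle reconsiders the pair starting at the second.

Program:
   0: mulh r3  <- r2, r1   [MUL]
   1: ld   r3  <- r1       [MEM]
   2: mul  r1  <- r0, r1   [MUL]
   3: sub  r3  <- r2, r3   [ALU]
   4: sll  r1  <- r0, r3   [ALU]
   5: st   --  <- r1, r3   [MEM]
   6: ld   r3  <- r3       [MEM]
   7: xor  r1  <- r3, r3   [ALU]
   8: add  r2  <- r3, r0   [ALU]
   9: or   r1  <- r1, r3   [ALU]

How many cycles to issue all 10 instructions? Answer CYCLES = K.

[0] i0  mulh  -- WAW r3
[1] i1&i2  ld;mul  -- 2-wide
[2] i3  sub  -- RAW r3
[3] i4  sll  -- RAW r1
[4] i5  st  -- no-port MEM/MEM
[5] i6  ld  -- RAW r3
[6] i7&i8  xor;add  -- 2-wide
[7] i9  or  -- tail

CYCLES = 8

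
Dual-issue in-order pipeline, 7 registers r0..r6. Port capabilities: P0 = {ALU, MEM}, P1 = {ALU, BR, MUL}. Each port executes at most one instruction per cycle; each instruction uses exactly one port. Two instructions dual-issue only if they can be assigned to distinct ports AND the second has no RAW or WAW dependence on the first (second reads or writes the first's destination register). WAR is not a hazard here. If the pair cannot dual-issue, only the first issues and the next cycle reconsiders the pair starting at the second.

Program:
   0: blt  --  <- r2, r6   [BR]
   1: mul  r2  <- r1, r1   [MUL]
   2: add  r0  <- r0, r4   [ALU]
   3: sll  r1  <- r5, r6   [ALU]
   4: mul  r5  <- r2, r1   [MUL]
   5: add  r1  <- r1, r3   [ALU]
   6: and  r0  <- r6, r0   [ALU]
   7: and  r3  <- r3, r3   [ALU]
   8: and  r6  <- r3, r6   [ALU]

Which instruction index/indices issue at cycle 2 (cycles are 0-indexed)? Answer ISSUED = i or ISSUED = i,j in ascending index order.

ISSUED = 3

c0: i0 blt  no-port BR/MUL
c1: i1/i2 mul add  2-wide
c2: i3 sll  RAW r1
c3: i4/i5 mul add  2-wide
c4: i6/i7 and and  2-wide
c5: i8 and  tail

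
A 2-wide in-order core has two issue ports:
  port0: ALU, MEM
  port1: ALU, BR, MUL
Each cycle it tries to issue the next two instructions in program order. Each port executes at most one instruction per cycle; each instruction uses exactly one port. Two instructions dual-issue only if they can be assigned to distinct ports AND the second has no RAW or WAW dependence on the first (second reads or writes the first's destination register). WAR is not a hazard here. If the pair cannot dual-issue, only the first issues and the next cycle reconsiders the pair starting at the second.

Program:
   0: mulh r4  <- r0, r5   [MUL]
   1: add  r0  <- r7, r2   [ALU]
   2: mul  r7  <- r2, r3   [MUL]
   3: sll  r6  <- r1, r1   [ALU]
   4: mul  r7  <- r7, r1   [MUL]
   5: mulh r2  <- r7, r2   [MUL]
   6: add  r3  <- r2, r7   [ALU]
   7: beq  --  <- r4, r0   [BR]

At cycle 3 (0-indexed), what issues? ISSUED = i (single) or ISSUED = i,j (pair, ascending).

c0: i0&i1 mulh.MUL+add.ALU  dual
c1: i2&i3 mul.MUL+sll.ALU  dual
c2: i4 mul.MUL  no-port MUL/MUL
c3: i5 mulh.MUL  RAW r2
c4: i6&i7 add.ALU+beq.BR  dual

ISSUED = 5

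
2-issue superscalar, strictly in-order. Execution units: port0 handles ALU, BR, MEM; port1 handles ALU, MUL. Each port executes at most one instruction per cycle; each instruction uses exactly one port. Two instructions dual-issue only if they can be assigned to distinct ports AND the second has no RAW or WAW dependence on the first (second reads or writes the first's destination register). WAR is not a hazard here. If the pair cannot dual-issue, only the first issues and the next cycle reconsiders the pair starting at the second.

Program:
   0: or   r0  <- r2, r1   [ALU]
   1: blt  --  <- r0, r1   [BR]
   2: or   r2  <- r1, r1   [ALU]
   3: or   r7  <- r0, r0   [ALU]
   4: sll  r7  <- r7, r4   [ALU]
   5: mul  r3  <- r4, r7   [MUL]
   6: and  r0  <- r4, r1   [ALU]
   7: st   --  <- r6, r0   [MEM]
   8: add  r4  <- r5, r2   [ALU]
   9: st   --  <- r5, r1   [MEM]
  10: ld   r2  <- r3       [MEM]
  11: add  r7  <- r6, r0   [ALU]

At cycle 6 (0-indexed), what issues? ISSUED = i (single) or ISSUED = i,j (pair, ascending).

[0] i0  or.ALU  -- RAW r0
[1] i1/i2  blt.BR;or.ALU  -- dual
[2] i3  or.ALU  -- RAW+WAW r7
[3] i4  sll.ALU  -- RAW r7
[4] i5/i6  mul.MUL;and.ALU  -- dual
[5] i7/i8  st.MEM;add.ALU  -- dual
[6] i9  st.MEM  -- no-port MEM/MEM
[7] i10/i11  ld.MEM;add.ALU  -- dual

ISSUED = 9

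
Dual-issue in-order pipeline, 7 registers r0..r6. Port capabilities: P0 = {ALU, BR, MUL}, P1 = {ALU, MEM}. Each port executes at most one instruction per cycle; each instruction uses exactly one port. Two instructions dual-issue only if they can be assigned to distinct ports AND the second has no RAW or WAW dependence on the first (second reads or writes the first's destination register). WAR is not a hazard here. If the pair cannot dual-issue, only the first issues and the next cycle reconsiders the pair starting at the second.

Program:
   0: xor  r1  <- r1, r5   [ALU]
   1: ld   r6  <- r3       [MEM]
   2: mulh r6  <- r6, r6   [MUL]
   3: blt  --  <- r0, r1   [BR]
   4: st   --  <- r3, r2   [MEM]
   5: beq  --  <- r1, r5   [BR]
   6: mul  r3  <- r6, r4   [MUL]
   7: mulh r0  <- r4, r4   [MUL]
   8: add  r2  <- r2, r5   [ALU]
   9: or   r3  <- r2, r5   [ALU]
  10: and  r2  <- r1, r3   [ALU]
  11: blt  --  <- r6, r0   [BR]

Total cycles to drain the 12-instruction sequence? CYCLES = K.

[0] i0/i1  xor/ld  -- pair
[1] i2  mulh  -- no-port MUL/BR
[2] i3/i4  blt/st  -- pair
[3] i5  beq  -- no-port BR/MUL
[4] i6  mul  -- no-port MUL/MUL
[5] i7/i8  mulh/add  -- pair
[6] i9  or  -- RAW r3
[7] i10/i11  and/blt  -- pair

CYCLES = 8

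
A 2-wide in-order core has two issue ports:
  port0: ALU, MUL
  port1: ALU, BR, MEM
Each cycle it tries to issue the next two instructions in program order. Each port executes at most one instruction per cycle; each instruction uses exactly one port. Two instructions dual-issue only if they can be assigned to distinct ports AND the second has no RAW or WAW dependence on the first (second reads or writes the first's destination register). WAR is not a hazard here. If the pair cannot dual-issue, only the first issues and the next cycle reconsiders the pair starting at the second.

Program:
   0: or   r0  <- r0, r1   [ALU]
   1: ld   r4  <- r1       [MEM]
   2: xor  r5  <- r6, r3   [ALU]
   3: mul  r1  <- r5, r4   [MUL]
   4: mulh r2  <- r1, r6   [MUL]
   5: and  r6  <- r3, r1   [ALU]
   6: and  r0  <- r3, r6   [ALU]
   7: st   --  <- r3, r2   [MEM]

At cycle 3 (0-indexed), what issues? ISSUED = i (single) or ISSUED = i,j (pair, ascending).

ISSUED = 4,5

  cy0 -> i0+i1 (or+ld) dual
  cy1 -> i2 (xor) RAW r5
  cy2 -> i3 (mul) no-port MUL/MUL
  cy3 -> i4+i5 (mulh+and) dual
  cy4 -> i6+i7 (and+st) dual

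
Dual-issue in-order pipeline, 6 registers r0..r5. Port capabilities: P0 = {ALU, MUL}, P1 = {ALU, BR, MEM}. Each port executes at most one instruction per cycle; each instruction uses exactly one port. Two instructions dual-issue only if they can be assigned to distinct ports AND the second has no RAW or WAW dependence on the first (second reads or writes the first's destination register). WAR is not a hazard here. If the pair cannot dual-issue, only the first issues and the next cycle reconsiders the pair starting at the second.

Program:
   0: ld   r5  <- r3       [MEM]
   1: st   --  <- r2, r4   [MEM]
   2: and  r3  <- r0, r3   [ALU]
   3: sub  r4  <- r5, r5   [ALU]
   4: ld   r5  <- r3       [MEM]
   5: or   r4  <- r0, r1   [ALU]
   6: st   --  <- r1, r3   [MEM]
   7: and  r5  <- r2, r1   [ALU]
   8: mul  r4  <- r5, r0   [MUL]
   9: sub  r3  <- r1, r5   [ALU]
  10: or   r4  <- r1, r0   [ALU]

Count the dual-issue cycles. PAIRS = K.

c0: i0 ld  no-port MEM/MEM
c1: i1,i2 st;and  dual
c2: i3,i4 sub;ld  dual
c3: i5,i6 or;st  dual
c4: i7 and  RAW r5
c5: i8,i9 mul;sub  dual
c6: i10 or  tail

PAIRS = 4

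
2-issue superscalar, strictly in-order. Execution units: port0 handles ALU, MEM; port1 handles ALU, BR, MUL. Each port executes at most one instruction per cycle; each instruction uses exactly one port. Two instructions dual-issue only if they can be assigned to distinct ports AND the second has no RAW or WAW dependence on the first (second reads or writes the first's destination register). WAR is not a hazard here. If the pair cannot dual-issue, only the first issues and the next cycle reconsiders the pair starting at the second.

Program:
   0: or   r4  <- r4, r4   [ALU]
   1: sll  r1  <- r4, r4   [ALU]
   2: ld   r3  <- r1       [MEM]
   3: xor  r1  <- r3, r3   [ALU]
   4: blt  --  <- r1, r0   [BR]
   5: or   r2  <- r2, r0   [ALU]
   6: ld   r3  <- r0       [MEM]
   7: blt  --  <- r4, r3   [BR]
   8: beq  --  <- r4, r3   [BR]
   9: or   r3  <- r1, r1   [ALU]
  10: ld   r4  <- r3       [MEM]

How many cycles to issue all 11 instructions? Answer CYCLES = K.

c0: i0 or  RAW r4
c1: i1 sll  RAW r1
c2: i2 ld  RAW r3
c3: i3 xor  RAW r1
c4: i4/i5 blt or  pair
c5: i6 ld  RAW r3
c6: i7 blt  no-port BR/BR
c7: i8/i9 beq or  pair
c8: i10 ld  tail

CYCLES = 9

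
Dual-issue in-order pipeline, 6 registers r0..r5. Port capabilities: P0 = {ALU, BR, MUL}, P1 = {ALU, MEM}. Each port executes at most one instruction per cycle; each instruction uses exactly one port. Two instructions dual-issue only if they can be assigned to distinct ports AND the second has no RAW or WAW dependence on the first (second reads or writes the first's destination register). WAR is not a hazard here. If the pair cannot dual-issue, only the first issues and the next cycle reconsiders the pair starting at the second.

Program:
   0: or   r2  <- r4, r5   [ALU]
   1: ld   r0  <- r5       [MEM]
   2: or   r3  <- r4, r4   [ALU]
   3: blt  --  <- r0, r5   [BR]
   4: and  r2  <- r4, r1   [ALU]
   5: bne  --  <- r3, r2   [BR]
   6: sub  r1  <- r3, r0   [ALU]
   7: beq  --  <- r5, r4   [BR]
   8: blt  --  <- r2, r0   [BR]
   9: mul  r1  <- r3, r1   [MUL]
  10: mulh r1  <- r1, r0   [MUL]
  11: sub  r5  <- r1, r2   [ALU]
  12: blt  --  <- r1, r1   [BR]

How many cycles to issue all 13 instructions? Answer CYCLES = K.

  cy0 -> i0/i1 (or.ALU+ld.MEM) dual
  cy1 -> i2/i3 (or.ALU+blt.BR) dual
  cy2 -> i4 (and.ALU) RAW r2
  cy3 -> i5/i6 (bne.BR+sub.ALU) dual
  cy4 -> i7 (beq.BR) no-port BR/BR
  cy5 -> i8 (blt.BR) no-port BR/MUL
  cy6 -> i9 (mul.MUL) no-port MUL/MUL
  cy7 -> i10 (mulh.MUL) RAW r1
  cy8 -> i11/i12 (sub.ALU+blt.BR) dual

CYCLES = 9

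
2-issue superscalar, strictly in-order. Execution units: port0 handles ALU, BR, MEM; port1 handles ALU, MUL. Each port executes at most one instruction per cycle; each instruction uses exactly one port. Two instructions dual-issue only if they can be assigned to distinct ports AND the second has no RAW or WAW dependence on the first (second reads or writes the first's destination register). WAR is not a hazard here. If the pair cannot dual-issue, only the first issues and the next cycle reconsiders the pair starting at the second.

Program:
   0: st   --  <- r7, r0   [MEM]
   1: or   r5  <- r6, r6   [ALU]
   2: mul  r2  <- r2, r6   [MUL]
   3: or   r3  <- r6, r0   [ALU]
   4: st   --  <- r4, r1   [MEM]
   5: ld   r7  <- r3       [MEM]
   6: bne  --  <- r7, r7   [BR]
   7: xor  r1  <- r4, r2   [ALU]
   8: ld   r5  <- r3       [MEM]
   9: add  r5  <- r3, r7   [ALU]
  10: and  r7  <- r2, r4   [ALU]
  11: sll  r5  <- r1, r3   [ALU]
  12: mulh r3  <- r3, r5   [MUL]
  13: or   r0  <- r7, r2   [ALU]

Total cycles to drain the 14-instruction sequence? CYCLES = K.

c0: i0,i1 st.MEM;or.ALU  pair
c1: i2,i3 mul.MUL;or.ALU  pair
c2: i4 st.MEM  no-port MEM/MEM
c3: i5 ld.MEM  no-port MEM/BR
c4: i6,i7 bne.BR;xor.ALU  pair
c5: i8 ld.MEM  WAW r5
c6: i9,i10 add.ALU;and.ALU  pair
c7: i11 sll.ALU  RAW r5
c8: i12,i13 mulh.MUL;or.ALU  pair

CYCLES = 9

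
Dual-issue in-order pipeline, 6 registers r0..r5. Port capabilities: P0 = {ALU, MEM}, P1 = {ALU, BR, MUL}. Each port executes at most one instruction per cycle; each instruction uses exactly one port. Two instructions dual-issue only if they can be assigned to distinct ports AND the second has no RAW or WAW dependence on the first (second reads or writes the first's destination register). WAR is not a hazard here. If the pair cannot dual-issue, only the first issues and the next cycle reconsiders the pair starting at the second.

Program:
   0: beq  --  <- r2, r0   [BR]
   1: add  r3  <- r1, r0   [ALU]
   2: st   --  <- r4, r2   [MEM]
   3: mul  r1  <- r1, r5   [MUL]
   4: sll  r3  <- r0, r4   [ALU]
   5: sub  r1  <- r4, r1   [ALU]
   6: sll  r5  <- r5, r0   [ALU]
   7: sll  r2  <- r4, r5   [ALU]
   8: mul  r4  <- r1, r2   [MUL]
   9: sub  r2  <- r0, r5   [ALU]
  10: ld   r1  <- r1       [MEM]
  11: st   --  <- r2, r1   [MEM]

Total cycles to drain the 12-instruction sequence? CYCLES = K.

CYCLES = 8

  cy0 -> i0/i1 (beq;add) pair
  cy1 -> i2/i3 (st;mul) pair
  cy2 -> i4/i5 (sll;sub) pair
  cy3 -> i6 (sll) RAW r5
  cy4 -> i7 (sll) RAW r2
  cy5 -> i8/i9 (mul;sub) pair
  cy6 -> i10 (ld) no-port MEM/MEM
  cy7 -> i11 (st) tail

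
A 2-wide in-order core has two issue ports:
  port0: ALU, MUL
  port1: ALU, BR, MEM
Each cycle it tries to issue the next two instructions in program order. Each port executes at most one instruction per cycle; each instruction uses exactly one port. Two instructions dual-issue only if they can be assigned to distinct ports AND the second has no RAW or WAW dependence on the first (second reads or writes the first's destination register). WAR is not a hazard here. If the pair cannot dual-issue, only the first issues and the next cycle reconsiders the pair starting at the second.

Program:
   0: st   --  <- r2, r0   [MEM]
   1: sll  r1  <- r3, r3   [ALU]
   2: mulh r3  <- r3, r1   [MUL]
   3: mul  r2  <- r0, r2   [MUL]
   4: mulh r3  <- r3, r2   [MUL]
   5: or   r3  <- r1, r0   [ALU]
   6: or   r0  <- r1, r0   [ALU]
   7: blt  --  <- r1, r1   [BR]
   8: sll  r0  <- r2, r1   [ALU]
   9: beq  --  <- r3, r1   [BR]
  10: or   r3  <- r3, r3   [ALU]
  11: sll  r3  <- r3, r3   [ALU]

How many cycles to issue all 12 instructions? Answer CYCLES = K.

[0] i0&i1  st.MEM sll.ALU  -- pair
[1] i2  mulh.MUL  -- no-port MUL/MUL
[2] i3  mul.MUL  -- no-port MUL/MUL
[3] i4  mulh.MUL  -- WAW r3
[4] i5&i6  or.ALU or.ALU  -- pair
[5] i7&i8  blt.BR sll.ALU  -- pair
[6] i9&i10  beq.BR or.ALU  -- pair
[7] i11  sll.ALU  -- tail

CYCLES = 8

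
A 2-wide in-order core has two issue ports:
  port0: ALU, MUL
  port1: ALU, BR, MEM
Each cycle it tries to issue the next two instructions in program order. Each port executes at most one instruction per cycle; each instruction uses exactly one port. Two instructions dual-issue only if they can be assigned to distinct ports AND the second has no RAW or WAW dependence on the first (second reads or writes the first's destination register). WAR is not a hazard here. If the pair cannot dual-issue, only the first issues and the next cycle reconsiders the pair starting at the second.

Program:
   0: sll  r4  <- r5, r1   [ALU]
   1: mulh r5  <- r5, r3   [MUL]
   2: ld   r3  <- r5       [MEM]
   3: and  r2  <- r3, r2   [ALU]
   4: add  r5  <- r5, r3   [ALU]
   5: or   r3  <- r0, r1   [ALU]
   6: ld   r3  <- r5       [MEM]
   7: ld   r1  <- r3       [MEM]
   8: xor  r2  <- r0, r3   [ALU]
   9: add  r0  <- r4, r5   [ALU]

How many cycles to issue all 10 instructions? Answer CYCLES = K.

[0] i0+i1  sll mulh  -- pair
[1] i2  ld  -- RAW r3
[2] i3+i4  and add  -- pair
[3] i5  or  -- WAW r3
[4] i6  ld  -- no-port MEM/MEM
[5] i7+i8  ld xor  -- pair
[6] i9  add  -- tail

CYCLES = 7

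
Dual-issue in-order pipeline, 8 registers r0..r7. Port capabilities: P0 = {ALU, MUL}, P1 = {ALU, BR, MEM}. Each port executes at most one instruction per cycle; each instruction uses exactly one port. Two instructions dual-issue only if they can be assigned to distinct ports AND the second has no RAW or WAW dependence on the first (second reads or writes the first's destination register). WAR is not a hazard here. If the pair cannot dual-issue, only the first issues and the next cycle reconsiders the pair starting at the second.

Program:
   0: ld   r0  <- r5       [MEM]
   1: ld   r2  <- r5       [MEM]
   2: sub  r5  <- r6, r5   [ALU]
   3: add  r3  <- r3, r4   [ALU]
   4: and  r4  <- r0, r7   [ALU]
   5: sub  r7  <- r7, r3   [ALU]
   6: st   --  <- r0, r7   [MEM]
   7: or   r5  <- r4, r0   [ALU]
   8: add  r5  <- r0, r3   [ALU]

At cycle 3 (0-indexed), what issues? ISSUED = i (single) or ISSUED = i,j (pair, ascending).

c0: i0 ld.MEM  no-port MEM/MEM
c1: i1+i2 ld.MEM sub.ALU  pair
c2: i3+i4 add.ALU and.ALU  pair
c3: i5 sub.ALU  RAW r7
c4: i6+i7 st.MEM or.ALU  pair
c5: i8 add.ALU  tail

ISSUED = 5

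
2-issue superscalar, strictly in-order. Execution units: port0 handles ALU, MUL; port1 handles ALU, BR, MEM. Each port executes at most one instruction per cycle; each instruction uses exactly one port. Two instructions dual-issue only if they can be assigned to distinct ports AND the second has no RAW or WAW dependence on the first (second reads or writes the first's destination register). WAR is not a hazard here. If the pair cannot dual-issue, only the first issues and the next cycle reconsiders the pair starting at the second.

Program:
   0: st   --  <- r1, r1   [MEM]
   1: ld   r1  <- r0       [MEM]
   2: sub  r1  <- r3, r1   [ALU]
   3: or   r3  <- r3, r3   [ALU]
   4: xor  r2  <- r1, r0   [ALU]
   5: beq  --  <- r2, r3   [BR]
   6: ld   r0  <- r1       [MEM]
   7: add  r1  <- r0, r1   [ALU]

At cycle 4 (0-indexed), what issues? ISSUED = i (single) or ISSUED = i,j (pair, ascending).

  cy0 -> i0 (st) no-port MEM/MEM
  cy1 -> i1 (ld) RAW+WAW r1
  cy2 -> i2&i3 (sub+or) pair
  cy3 -> i4 (xor) RAW r2
  cy4 -> i5 (beq) no-port BR/MEM
  cy5 -> i6 (ld) RAW r0
  cy6 -> i7 (add) tail

ISSUED = 5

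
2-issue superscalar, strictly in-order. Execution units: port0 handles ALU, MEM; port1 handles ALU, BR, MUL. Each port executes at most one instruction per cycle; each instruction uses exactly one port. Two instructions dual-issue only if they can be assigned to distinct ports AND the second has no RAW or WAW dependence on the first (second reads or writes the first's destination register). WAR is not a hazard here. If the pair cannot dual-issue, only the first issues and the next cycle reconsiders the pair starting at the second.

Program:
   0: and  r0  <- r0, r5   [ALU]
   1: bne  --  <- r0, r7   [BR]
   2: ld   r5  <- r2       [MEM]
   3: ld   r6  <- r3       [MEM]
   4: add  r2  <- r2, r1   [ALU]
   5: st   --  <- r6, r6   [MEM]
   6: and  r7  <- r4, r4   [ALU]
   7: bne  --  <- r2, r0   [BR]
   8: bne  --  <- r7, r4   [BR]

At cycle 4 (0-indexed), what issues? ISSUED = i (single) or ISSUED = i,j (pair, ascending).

ISSUED = 7

  cy0 -> i0 (and) RAW r0
  cy1 -> i1,i2 (bne;ld) 2-wide
  cy2 -> i3,i4 (ld;add) 2-wide
  cy3 -> i5,i6 (st;and) 2-wide
  cy4 -> i7 (bne) no-port BR/BR
  cy5 -> i8 (bne) tail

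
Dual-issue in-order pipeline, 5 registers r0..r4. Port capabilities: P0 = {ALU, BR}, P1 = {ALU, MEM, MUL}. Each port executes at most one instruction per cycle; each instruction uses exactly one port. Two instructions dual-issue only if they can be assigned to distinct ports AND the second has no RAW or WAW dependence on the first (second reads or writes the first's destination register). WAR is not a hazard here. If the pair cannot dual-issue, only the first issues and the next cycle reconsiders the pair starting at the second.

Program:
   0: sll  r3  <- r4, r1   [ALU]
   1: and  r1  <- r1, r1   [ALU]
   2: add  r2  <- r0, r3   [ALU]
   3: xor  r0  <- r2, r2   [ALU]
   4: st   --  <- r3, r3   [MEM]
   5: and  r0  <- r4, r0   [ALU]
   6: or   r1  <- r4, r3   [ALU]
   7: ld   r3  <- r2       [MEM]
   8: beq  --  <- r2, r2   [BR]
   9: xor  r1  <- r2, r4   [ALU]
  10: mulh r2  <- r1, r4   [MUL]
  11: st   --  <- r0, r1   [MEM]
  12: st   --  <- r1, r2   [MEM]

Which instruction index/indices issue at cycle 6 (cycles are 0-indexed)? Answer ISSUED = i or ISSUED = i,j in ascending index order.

t=0 i0+i1:sll/and ; 2-wide
t=1 i2:add ; RAW r2
t=2 i3+i4:xor/st ; 2-wide
t=3 i5+i6:and/or ; 2-wide
t=4 i7+i8:ld/beq ; 2-wide
t=5 i9:xor ; RAW r1
t=6 i10:mulh ; no-port MUL/MEM
t=7 i11:st ; no-port MEM/MEM
t=8 i12:st ; tail

ISSUED = 10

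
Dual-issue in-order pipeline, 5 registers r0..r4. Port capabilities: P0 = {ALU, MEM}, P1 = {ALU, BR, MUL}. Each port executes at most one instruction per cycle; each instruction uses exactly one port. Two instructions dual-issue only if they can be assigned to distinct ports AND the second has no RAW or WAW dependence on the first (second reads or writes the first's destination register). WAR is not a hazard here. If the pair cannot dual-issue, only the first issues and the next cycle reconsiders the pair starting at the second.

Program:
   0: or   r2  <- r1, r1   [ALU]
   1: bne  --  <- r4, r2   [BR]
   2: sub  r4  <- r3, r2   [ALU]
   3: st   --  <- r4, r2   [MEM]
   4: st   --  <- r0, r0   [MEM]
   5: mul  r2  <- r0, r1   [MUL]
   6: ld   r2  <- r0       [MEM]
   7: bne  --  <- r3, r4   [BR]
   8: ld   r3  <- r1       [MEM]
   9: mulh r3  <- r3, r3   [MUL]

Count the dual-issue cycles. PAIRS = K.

PAIRS = 3

[0] i0  or  -- RAW r2
[1] i1+i2  bne/sub  -- dual
[2] i3  st  -- no-port MEM/MEM
[3] i4+i5  st/mul  -- dual
[4] i6+i7  ld/bne  -- dual
[5] i8  ld  -- RAW+WAW r3
[6] i9  mulh  -- tail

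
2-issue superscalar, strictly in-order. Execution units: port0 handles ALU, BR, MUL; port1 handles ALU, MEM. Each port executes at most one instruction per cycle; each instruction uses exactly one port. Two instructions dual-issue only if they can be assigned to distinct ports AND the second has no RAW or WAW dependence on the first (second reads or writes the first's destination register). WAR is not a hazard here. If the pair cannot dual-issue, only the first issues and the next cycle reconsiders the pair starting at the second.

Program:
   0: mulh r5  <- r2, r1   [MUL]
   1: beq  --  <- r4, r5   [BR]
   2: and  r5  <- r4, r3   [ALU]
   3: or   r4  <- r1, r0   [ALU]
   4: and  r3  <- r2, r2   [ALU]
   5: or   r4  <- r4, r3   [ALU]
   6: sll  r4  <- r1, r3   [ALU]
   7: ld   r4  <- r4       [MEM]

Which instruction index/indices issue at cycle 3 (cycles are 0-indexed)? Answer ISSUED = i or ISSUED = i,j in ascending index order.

ISSUED = 5

t=0 i0:mulh ; no-port MUL/BR
t=1 i1&i2:beq+and ; pair
t=2 i3&i4:or+and ; pair
t=3 i5:or ; WAW r4
t=4 i6:sll ; RAW+WAW r4
t=5 i7:ld ; tail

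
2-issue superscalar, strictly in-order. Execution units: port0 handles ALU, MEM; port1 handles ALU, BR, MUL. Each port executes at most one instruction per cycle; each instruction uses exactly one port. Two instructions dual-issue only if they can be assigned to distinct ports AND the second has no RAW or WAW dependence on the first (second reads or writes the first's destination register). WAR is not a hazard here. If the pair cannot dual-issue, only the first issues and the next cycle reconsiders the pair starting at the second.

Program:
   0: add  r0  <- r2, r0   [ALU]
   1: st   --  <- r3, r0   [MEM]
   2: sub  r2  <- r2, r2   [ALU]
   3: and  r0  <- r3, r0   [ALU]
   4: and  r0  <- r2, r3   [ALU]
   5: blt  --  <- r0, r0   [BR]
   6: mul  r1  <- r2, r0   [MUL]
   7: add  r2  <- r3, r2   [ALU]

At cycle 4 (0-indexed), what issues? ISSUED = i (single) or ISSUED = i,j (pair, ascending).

0. add.ALU @i0  | RAW r0
1. st.MEM;sub.ALU @i1/i2  | dual
2. and.ALU @i3  | WAW r0
3. and.ALU @i4  | RAW r0
4. blt.BR @i5  | no-port BR/MUL
5. mul.MUL;add.ALU @i6/i7  | dual

ISSUED = 5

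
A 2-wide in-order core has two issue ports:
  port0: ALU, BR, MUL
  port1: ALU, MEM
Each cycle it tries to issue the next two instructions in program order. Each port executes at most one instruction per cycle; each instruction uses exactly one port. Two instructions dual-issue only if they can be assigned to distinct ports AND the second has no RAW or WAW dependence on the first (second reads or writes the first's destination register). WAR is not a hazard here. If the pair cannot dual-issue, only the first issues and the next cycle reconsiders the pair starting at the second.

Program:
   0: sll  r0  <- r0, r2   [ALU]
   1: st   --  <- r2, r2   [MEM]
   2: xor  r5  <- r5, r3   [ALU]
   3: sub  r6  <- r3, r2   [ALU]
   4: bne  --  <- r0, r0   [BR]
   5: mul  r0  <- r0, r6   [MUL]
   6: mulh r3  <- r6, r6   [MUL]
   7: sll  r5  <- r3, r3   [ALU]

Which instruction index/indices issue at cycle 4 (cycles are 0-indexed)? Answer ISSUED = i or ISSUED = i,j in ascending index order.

ISSUED = 6

t=0 i0,i1:sll.ALU st.MEM ; dual
t=1 i2,i3:xor.ALU sub.ALU ; dual
t=2 i4:bne.BR ; no-port BR/MUL
t=3 i5:mul.MUL ; no-port MUL/MUL
t=4 i6:mulh.MUL ; RAW r3
t=5 i7:sll.ALU ; tail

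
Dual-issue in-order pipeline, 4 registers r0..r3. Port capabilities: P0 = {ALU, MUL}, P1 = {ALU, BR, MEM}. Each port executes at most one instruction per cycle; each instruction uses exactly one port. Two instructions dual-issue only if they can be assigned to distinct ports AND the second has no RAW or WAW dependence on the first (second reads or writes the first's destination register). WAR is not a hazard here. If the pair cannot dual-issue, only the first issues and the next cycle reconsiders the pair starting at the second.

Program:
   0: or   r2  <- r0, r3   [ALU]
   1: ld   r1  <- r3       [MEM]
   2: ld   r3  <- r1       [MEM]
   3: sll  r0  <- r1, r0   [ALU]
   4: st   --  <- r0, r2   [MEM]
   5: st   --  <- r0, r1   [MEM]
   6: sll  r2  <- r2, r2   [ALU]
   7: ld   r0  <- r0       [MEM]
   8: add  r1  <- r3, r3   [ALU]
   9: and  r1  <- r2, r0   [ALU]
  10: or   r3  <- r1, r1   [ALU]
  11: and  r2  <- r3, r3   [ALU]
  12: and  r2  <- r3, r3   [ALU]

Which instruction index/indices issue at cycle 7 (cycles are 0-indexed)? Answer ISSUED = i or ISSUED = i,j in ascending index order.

0. or.ALU+ld.MEM @i0+i1  | dual
1. ld.MEM+sll.ALU @i2+i3  | dual
2. st.MEM @i4  | no-port MEM/MEM
3. st.MEM+sll.ALU @i5+i6  | dual
4. ld.MEM+add.ALU @i7+i8  | dual
5. and.ALU @i9  | RAW r1
6. or.ALU @i10  | RAW r3
7. and.ALU @i11  | WAW r2
8. and.ALU @i12  | tail

ISSUED = 11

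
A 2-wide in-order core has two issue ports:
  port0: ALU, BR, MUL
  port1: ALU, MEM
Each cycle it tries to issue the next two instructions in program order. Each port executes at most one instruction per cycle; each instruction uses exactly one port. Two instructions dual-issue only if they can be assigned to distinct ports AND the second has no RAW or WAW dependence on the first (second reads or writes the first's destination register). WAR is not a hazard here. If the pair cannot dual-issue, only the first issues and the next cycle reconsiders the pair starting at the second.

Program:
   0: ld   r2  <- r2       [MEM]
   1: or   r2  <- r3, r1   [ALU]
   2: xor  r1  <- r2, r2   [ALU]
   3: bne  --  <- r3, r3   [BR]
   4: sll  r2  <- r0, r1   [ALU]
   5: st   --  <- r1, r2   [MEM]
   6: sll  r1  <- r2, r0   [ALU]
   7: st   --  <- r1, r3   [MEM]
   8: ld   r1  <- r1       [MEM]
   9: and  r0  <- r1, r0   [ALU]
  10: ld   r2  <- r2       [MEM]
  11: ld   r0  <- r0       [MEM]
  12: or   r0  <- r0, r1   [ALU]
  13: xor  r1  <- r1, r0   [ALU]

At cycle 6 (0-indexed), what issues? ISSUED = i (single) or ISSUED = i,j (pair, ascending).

ISSUED = 8

[0] i0  ld.MEM  -- WAW r2
[1] i1  or.ALU  -- RAW r2
[2] i2,i3  xor.ALU+bne.BR  -- dual
[3] i4  sll.ALU  -- RAW r2
[4] i5,i6  st.MEM+sll.ALU  -- dual
[5] i7  st.MEM  -- no-port MEM/MEM
[6] i8  ld.MEM  -- RAW r1
[7] i9,i10  and.ALU+ld.MEM  -- dual
[8] i11  ld.MEM  -- RAW+WAW r0
[9] i12  or.ALU  -- RAW r0
[10] i13  xor.ALU  -- tail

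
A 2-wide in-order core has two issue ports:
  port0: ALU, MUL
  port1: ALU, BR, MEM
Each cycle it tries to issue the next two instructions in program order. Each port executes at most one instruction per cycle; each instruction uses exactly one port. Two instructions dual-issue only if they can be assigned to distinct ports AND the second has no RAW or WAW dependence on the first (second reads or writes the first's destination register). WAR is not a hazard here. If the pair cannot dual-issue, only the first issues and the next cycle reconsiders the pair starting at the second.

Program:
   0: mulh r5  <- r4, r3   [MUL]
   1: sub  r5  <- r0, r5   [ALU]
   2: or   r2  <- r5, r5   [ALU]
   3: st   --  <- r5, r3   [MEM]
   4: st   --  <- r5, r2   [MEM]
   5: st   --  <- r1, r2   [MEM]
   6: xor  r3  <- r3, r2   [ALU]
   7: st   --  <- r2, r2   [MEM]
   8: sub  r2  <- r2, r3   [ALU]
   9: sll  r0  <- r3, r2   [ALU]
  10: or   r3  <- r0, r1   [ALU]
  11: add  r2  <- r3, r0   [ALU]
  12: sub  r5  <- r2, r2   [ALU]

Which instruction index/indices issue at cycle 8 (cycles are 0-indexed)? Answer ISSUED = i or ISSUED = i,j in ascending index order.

#0 head=0: mulh i0 RAW+WAW r5
#1 head=1: sub i1 RAW r5
#2 head=2: or+st i2&i3 dual
#3 head=4: st i4 no-port MEM/MEM
#4 head=5: st+xor i5&i6 dual
#5 head=7: st+sub i7&i8 dual
#6 head=9: sll i9 RAW r0
#7 head=10: or i10 RAW r3
#8 head=11: add i11 RAW r2
#9 head=12: sub i12 tail

ISSUED = 11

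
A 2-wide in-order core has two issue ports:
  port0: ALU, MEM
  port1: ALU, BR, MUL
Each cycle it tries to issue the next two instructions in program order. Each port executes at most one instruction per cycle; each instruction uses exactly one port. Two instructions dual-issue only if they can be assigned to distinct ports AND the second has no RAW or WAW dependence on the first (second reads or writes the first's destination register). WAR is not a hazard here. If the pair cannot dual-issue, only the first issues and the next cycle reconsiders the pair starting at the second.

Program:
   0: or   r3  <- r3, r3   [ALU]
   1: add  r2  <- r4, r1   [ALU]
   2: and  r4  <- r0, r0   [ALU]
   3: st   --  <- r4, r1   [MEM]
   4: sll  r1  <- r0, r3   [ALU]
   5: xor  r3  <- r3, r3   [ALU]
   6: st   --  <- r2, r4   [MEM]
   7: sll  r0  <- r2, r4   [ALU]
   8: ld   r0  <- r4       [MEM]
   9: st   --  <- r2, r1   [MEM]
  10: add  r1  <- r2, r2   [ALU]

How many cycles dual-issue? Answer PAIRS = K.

PAIRS = 4

0. or.ALU add.ALU @i0,i1  | 2-wide
1. and.ALU @i2  | RAW r4
2. st.MEM sll.ALU @i3,i4  | 2-wide
3. xor.ALU st.MEM @i5,i6  | 2-wide
4. sll.ALU @i7  | WAW r0
5. ld.MEM @i8  | no-port MEM/MEM
6. st.MEM add.ALU @i9,i10  | 2-wide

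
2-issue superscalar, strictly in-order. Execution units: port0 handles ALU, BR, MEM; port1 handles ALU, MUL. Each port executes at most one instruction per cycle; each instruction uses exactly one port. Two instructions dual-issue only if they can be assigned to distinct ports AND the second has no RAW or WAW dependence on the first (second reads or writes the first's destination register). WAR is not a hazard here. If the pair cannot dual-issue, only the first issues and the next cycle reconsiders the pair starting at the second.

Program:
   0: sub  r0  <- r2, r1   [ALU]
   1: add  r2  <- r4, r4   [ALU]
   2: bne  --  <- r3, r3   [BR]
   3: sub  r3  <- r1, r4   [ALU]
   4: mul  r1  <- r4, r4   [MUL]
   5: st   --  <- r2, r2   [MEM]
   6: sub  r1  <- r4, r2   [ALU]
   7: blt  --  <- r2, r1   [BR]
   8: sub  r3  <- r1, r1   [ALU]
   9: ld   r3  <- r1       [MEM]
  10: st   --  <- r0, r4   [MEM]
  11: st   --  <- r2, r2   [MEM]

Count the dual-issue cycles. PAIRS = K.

PAIRS = 4

t=0 i0+i1:sub.ALU/add.ALU ; dual
t=1 i2+i3:bne.BR/sub.ALU ; dual
t=2 i4+i5:mul.MUL/st.MEM ; dual
t=3 i6:sub.ALU ; RAW r1
t=4 i7+i8:blt.BR/sub.ALU ; dual
t=5 i9:ld.MEM ; no-port MEM/MEM
t=6 i10:st.MEM ; no-port MEM/MEM
t=7 i11:st.MEM ; tail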